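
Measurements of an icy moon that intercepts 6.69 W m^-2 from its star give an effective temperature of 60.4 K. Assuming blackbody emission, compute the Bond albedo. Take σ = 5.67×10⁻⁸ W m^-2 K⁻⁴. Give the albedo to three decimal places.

0.549

Energy balance: S(1−α)/4 = σT⁴, so 1−α = 4σT⁴/S.
4σT⁴ = 4·5.67×10⁻⁸·(60.4)⁴ = 3.018 W m^-2.
Hence α = 1 − 3.018/6.690 = 0.5488.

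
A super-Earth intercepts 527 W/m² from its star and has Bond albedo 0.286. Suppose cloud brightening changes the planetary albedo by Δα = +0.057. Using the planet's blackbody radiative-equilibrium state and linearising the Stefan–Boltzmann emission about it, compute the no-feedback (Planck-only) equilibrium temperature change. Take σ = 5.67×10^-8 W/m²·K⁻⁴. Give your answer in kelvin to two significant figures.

-4.0 K

Reference equilibrium: T_e = [S(1−α)/(4σ)]^(1/4) = 201.8 K.
TOA radiative forcing: ΔF = −S·Δα/4 = −527.0·(+0.057)/4 = -7.510 W/m².
Planck response: λ_P = 4σT_e³ = 4·5.67×10⁻⁸·(201.8)³ = 1.864 W/m²/K.
Hence the no-feedback warming is ΔF/(4σT_e³) = -4.03 K.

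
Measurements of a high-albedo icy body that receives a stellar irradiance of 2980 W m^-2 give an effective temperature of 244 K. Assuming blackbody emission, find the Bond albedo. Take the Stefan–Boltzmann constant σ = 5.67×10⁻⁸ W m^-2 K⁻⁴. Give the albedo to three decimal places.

0.730

From σT⁴ = S(1−α)/4 we invert for α: 1−α = 4σT⁴/S.
σT⁴ = 201.0 W m^-2, so 4σT⁴ = 803.9 W m^-2.
1−α = 803.9/2980 = 0.2698, so α = 0.7302.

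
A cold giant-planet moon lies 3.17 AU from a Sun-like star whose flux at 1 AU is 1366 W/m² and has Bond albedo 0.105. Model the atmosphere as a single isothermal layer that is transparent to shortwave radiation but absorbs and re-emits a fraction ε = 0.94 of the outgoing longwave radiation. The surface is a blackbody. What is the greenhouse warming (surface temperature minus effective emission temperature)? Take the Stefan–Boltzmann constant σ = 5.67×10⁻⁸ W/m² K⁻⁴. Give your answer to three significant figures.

Irradiance scales as 1/d², so S = 1366 W/m² × (1/3.17)² = 135.9 W/m².
Effective emission temperature (TOA balance): σT_e⁴ = S(1−α)/4 = 30.42 W/m² → T_e = 152.2 K.
Surface balance with a leaky layer gives σT_s⁴ = σT_e⁴·2/(2−ε), so T_s = T_e·[2/(2−0.94)]^(1/4) = 178.4 K.
The atmosphere warms the surface by 26.18 K.

26.2 K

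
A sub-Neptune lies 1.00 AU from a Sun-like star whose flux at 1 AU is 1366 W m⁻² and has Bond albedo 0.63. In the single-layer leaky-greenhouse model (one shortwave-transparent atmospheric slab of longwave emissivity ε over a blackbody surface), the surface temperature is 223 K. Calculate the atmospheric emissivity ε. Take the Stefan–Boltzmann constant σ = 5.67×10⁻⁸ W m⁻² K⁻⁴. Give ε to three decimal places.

0.198

By the inverse-square law, S = 1366/1.00² = 1366 W m⁻².
First, T_e = [1366·(1−0.63)/(4σ)]^(1/4) = 217.3 K.
Since (2−ε)/2 = (T_e/T_s)⁴ = 0.9011, ε = 0.1977.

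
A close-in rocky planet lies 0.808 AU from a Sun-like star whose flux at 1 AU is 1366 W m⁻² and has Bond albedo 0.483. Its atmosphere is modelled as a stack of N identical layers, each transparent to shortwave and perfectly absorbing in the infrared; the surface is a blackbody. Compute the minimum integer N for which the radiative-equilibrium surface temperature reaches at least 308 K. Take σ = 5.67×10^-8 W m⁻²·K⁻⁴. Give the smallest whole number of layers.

1

By the inverse-square law, S = 1366/0.808² = 2092 W m⁻².
OLR = S(1−α)/4 = 270.4 W m⁻²; the top layer radiates at T_e = 262.8 K.
T_s = (N+1)^(1/4)·T_e ≥ 308 K requires N+1 ≥ (T_s/T_e)⁴ = (308/262.8)⁴ = 1.887.
The minimum whole number is N = 1.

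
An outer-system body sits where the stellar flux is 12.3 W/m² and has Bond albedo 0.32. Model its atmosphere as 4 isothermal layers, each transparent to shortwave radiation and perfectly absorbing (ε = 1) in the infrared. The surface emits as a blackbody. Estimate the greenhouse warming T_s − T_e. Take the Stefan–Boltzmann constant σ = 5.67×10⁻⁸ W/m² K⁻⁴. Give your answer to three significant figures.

38.6 kelvin

Top-of-atmosphere balance: σT_e⁴ = S(1−α)/4 = 2.091 W/m² → T_e = 77.93 K.
Surface: T_s = (5)^¼·T_e = 116.5 K.
Warming: T_s − T_e = 38.60 K.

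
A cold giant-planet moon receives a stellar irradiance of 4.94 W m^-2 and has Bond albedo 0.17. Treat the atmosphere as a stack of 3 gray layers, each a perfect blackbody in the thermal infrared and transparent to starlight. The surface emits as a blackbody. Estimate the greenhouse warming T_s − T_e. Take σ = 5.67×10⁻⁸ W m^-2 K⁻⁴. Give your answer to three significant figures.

Top-of-atmosphere balance: σT_e⁴ = S(1−α)/4 = 1.025 W m^-2 → T_e = 65.21 K.
Surface: T_s = (4)^¼·T_e = 92.22 K.
So the greenhouse effect raises the surface by 92.22 − 65.21 = 27.01 K.

27.0 K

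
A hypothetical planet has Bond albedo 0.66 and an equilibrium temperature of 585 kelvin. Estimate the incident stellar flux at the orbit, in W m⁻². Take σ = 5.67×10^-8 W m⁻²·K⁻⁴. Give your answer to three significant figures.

Invert the energy balance for S: S = 4σT⁴/(1−α).
The emitted flux is σT⁴ = 6641 W m⁻².
So S = 4×6641/(1−0.66) = 78120 W m⁻².

78100 W m⁻²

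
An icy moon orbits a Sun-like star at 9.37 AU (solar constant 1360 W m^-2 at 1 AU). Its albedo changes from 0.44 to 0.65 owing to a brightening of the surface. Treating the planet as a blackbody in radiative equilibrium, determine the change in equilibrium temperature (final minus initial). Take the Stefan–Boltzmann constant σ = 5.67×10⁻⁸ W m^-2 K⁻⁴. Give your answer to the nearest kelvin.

-9 K

By the inverse-square law, S = 1360/9.37² = 15.49 W m^-2.
With α = 0.44, T₁ = 78.64 K.
With α = 0.65, T₂ = 69.92 K.
Change: 69.92 − 78.64 = -8.718 K.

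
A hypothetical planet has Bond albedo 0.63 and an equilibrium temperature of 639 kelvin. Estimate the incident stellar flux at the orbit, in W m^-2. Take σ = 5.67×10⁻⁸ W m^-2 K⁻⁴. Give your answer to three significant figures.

Invert the energy balance for S: S = 4σT⁴/(1−α).
The emitted flux is σT⁴ = 9453 W m^-2.
S = 4·9453/0.37 = 1.022×10^5 W m^-2.

1.02×10^5 W m^-2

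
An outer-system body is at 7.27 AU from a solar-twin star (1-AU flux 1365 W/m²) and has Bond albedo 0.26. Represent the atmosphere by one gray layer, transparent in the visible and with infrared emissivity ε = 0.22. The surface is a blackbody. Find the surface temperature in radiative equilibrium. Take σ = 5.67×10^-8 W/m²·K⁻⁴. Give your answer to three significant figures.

Flux at the orbit: S = 1365/(7.27)² = 25.83 W/m².
At the top of the atmosphere, σT_e⁴ = S(1−α)/4 = 4.778 W/m², giving T_e = 95.81 K.
For a single slab of emissivity ε, T_s⁴ = 2T_e⁴/(2−ε); thus T_s = 95.81·(1.124)^(1/4) = 98.64 K.

98.6 K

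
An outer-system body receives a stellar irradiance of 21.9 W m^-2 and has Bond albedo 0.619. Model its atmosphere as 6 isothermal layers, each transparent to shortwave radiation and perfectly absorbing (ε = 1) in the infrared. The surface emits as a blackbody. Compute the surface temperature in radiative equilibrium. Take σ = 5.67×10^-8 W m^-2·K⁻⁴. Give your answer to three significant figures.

127 K

Top-of-atmosphere balance: σT_e⁴ = S(1−α)/4 = 2.086 W m^-2 → T_e = 77.88 K.
With N = 6 opaque layers, T_s = (N+1)^(1/4)·T_e = 7^(1/4)·77.88 = 126.7 K.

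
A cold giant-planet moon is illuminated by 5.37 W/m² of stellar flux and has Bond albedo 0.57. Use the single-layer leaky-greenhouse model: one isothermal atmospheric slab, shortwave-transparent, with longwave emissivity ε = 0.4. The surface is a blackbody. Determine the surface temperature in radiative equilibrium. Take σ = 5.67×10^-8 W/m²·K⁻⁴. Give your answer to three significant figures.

59.7 kelvin

At the top of the atmosphere, σT_e⁴ = S(1−α)/4 = 0.5773 W/m², giving T_e = 56.49 K.
The surface balance (absorbed SW + ε·downward IR = σT_s⁴) with T_a⁴ = T_s⁴/2 reduces to T_s = T_e·[2/(2−ε)]^¼ = 59.73 K.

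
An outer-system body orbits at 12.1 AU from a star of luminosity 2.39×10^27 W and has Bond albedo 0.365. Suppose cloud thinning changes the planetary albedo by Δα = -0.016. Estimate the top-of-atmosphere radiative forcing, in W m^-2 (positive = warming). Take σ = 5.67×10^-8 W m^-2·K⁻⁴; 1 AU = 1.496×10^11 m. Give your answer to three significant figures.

d = 12.1 × 1.496×10^11 m = 1.810×10^12 m.
Flux at the orbit: S = L/(4πd²) = 2.39×10^27/(4π·(1.81×10^12)²) = 58.04 W m^-2.
ΔF = −(S/4)Δα = −(58.04/4)×(-0.016) = 0.2322 W m^-2.

0.232 W m^-2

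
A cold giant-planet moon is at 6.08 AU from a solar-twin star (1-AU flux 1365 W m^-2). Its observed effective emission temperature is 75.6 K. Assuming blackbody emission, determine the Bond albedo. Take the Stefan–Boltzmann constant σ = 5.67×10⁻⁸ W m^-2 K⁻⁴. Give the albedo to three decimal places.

Flux at the orbit: S = 1365/(6.08)² = 36.93 W m^-2.
Rearranging the radiative balance, α = 1 − 4σT⁴/S.
4σT⁴ = 4·5.67×10⁻⁸·(75.6)⁴ = 7.408 W m^-2.
Hence α = 1 − 7.408/36.93 = 0.7994.

0.799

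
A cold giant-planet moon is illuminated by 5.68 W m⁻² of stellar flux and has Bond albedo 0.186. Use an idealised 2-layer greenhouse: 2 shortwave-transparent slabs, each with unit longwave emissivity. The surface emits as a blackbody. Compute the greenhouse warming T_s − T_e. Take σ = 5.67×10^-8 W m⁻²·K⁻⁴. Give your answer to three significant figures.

OLR = S(1−α)/4 = 1.156 W m⁻²; the top layer radiates at T_e = 67.19 K.
Surface: T_s = (3)^¼·T_e = 88.43 K.
Warming: T_s − T_e = 21.24 K.

21.2 K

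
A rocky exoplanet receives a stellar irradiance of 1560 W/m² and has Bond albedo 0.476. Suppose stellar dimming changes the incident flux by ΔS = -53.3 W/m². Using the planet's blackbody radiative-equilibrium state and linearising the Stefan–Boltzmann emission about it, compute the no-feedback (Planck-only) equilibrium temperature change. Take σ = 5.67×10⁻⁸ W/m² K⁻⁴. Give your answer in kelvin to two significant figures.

-2.1 kelvin

Unperturbed T_e = [1560·(1−0.476)/(4σ)]^¼ = 245.0 K.
TOA radiative forcing: ΔF = (1−α)ΔS/4 = 0.524·(-53.3)/4 = -6.982 W/m².
Planck response: λ_P = 4σT_e³ = 4·5.67×10⁻⁸·(245.0)³ = 3.336 W/m²/K.
ΔT₀ = ΔF/λ_P = -6.982/3.336 = -2.09 K.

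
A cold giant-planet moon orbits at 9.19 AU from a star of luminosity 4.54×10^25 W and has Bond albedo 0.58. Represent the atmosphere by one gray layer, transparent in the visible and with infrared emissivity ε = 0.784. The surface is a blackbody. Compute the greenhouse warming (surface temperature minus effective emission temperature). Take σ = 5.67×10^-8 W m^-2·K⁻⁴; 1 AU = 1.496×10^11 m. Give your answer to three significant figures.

5.75 K

Orbital distance: d = 9.19 AU = 1.375×10^12 m.
S = L/(4πd²) = 1.911 W m^-2.
At the top of the atmosphere, σT_e⁴ = S(1−α)/4 = 0.2007 W m^-2, giving T_e = 43.38 K.
Surface balance with a leaky layer gives σT_s⁴ = σT_e⁴·2/(2−ε), so T_s = T_e·[2/(2−0.784)]^(1/4) = 49.12 K.
T_s − T_e = 49.12 − 43.38 = 5.746 K.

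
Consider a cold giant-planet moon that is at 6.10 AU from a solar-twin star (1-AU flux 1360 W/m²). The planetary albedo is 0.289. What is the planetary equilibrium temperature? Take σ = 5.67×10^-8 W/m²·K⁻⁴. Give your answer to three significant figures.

103 K

By the inverse-square law, S = 1360/6.10² = 36.55 W/m².
Averaging over the sphere, the absorbed flux is S(1−α)/4 = 6.497 W/m².
Set σT⁴ = 6.497 → T = (6.497/σ)^(1/4) = 103.5 K.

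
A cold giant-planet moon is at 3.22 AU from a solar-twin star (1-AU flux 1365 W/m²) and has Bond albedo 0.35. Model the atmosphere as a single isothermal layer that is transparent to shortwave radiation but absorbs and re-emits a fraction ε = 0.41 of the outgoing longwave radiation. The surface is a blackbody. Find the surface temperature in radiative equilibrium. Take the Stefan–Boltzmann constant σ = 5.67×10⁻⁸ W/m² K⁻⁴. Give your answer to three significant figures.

By the inverse-square law, S = 1365/3.22² = 131.7 W/m².
Effective emission temperature (TOA balance): σT_e⁴ = S(1−α)/4 = 21.39 W/m² → T_e = 139.4 K.
The surface balance (absorbed SW + ε·downward IR = σT_s⁴) with T_a⁴ = T_s⁴/2 reduces to T_s = T_e·[2/(2−ε)]^¼ = 147.6 K.

148 K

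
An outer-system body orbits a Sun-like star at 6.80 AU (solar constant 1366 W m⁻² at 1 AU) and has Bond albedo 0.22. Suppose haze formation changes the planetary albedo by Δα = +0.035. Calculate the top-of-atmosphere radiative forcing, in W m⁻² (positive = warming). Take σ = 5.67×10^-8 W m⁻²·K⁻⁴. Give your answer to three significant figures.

Irradiance scales as 1/d², so S = 1366 W m⁻² × (1/6.80)² = 29.54 W m⁻².
TOA radiative forcing: ΔF = −S·Δα/4 = −29.54·(+0.035)/4 = -0.2585 W m⁻².

-0.258 W m⁻²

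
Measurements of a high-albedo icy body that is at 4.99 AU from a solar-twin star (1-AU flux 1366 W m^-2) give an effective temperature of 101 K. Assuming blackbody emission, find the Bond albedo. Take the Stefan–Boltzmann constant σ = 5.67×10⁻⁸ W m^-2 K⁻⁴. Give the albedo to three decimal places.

0.570

By the inverse-square law, S = 1366/4.99² = 54.86 W m^-2.
Rearranging the radiative balance, α = 1 − 4σT⁴/S.
σT⁴ = 5.900 W m^-2, so 4σT⁴ = 23.60 W m^-2.
1−α = 23.60/54.86 = 0.4302, so α = 0.5698.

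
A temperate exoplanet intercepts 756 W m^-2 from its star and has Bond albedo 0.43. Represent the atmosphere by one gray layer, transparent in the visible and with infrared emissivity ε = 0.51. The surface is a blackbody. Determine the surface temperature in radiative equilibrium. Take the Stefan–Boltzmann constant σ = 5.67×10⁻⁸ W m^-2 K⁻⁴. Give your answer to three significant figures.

225 K

The planet radiates to space at T_e = [S(1−α)/(4σ)]^(1/4) = 208.8 K.
Surface balance with a leaky layer gives σT_s⁴ = σT_e⁴·2/(2−ε), so T_s = T_e·[2/(2−0.51)]^(1/4) = 224.7 K.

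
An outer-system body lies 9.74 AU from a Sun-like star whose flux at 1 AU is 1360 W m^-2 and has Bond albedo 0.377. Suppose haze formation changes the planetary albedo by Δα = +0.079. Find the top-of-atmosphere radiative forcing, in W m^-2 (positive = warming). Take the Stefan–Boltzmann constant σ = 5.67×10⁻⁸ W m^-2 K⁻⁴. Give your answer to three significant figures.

-0.283 W m^-2

Flux at the orbit: S = 1360/(9.74)² = 14.34 W m^-2.
The change in absorbed flux is Δ[S(1−α)/4] = −SΔα/4 = -0.2831 W m^-2.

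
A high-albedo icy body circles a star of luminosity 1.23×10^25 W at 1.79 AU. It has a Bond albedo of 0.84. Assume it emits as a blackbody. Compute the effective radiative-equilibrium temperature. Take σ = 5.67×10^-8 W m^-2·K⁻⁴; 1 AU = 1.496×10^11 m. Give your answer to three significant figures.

Orbital distance: d = 1.79 AU = 2.678×10^11 m.
Flux at the orbit: S = L/(4πd²) = 1.23×10^25/(4π·(2.68×10^11)²) = 13.65 W m^-2.
Averaging over the sphere, the absorbed flux is S(1−α)/4 = 0.5460 W m^-2.
Balancing against σT⁴: T = (0.5460/5.67×10⁻⁸)^(1/4) = 55.71 K.

55.7 K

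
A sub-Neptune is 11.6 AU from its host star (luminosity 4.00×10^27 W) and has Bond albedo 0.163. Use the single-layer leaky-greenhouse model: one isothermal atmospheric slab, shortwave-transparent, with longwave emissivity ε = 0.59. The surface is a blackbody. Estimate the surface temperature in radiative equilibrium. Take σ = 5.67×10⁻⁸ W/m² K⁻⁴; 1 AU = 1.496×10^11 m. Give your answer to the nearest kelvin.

Orbital distance: d = 11.6 AU = 1.735×10^12 m.
S = L/(4πd²) = 105.7 W/m².
At the top of the atmosphere, σT_e⁴ = S(1−α)/4 = 22.12 W/m², giving T_e = 140.5 K.
For a single slab of emissivity ε, T_s⁴ = 2T_e⁴/(2−ε); thus T_s = 140.5·(1.418)^(1/4) = 153.4 K.

153 K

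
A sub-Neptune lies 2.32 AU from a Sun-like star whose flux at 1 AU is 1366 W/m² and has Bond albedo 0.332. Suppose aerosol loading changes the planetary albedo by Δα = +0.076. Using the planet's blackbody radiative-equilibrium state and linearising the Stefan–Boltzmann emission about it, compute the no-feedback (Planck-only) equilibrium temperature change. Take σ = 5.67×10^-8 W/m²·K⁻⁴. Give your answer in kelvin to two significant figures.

Irradiance scales as 1/d², so S = 1366 W/m² × (1/2.32)² = 253.8 W/m².
Reference equilibrium: T_e = [S(1−α)/(4σ)]^(1/4) = 165.3 K.
ΔF = −(S/4)Δα = −(253.8/4)×(+0.076) = -4.822 W/m².
The Planck feedback parameter is 4σT_e³ = 1.025 W/m²/K.
ΔT₀ = ΔF/λ_P = -4.822/1.025 = -4.70 K.

-4.7 K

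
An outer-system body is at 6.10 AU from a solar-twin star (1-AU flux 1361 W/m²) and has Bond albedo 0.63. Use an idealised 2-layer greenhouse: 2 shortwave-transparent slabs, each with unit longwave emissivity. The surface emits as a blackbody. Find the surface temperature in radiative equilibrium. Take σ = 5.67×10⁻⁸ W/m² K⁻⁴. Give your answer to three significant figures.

116 kelvin

By the inverse-square law, S = 1361/6.10² = 36.58 W/m².
Top-of-atmosphere balance: σT_e⁴ = S(1−α)/4 = 3.383 W/m² → T_e = 87.89 K.
With N = 2 opaque layers, T_s = (N+1)^(1/4)·T_e = 3^(1/4)·87.89 = 115.7 K.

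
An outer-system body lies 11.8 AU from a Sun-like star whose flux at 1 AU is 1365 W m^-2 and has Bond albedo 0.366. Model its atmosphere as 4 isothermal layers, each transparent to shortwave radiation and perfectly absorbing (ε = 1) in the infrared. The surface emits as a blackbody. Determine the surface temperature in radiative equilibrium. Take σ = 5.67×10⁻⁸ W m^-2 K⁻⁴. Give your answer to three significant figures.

Flux at the orbit: S = 1365/(11.8)² = 9.803 W m^-2.
Top-of-atmosphere balance: σT_e⁴ = S(1−α)/4 = 1.554 W m^-2 → T_e = 72.35 K.
Layer-by-layer balance gives σT_s⁴ = (N+1)σT_e⁴, so T_s = 5^¼·72.35 = 108.2 K.

108 kelvin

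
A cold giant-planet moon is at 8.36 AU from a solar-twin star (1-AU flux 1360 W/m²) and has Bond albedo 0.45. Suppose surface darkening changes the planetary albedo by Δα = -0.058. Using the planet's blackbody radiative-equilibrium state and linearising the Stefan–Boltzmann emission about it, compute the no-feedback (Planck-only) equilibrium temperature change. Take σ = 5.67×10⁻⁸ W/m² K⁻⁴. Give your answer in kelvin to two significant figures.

By the inverse-square law, S = 1360/8.36² = 19.46 W/m².
Unperturbed T_e = [19.46·(1−0.45)/(4σ)]^¼ = 82.88 K.
TOA radiative forcing: ΔF = −S·Δα/4 = −19.46·(-0.058)/4 = 0.2822 W/m².
The Planck feedback parameter is 4σT_e³ = 0.1291 W/m²/K.
Hence the no-feedback warming is ΔF/(4σT_e³) = 2.19 K.

2.2 kelvin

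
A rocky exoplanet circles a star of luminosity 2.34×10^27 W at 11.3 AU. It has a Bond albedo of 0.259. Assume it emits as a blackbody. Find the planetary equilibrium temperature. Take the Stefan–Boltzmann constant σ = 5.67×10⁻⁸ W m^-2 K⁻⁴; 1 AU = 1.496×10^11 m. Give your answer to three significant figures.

121 kelvin

d = 11.3 × 1.496×10^11 m = 1.690×10^12 m.
Spreading L over a sphere of radius d: S = 2.34×10^27/(4π·1.69×10^12²) = 65.16 W m^-2.
Averaging over the sphere, the absorbed flux is S(1−α)/4 = 12.07 W m^-2.
Balancing against σT⁴: T = (12.07/5.67×10⁻⁸)^(1/4) = 120.8 K.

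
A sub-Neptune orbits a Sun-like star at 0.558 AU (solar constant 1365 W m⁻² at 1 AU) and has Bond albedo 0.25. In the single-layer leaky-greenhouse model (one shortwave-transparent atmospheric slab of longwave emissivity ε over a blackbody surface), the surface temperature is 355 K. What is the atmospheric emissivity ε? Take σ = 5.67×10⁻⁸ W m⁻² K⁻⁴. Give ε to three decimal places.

By the inverse-square law, S = 1365/0.558² = 4384 W m⁻².
TOA balance gives T_e = 347.0 K.
Inverting T_s⁴ = 2T_e⁴/(2−ε): (T_e/T_s)⁴ = 0.9128, so ε = 2(1 − 0.9128) = 0.1744.

0.174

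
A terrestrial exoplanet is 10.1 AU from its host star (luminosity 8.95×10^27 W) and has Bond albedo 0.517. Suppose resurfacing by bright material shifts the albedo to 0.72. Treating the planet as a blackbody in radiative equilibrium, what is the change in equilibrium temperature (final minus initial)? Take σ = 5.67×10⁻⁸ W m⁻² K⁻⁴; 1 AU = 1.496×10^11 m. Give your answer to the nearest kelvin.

-20 kelvin

Orbital distance: d = 10.1 AU = 1.511×10^12 m.
Spreading L over a sphere of radius d: S = 8.95×10^27/(4π·1.51×10^12²) = 312.0 W m⁻².
Initial: T₁ = [S(1−0.517)/(4σ)]^(1/4) = 160.5 K.
After:  T₂ = [312.0·0.28/(4σ)]^(1/4) = 140.1 K.
ΔT = T₂ − T₁ = -20.46 K.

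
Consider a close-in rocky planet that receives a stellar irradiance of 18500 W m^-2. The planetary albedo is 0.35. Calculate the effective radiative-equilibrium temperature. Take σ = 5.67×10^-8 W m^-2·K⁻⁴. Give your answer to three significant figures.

480 K

The planet absorbs (1−α)S over its disc πR² and re-emits over 4πR², so the mean absorbed flux is (1−0.35)·18500/4 = 3006 W m^-2.
In equilibrium σT⁴ equals this, so T = 479.9 K.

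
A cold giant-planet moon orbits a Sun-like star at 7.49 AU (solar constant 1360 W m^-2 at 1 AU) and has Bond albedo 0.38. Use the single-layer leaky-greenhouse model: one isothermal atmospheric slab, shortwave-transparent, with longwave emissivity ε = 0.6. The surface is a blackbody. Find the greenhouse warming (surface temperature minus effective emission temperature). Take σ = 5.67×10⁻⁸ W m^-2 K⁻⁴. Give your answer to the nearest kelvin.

Flux at the orbit: S = 1360/(7.49)² = 24.24 W m^-2.
At the top of the atmosphere, σT_e⁴ = S(1−α)/4 = 3.758 W m^-2, giving T_e = 90.23 K.
The surface balance (absorbed SW + ε·downward IR = σT_s⁴) with T_a⁴ = T_s⁴/2 reduces to T_s = T_e·[2/(2−ε)]^¼ = 98.64 K.
Greenhouse warming: T_s − T_e = 8.415 K.

8 K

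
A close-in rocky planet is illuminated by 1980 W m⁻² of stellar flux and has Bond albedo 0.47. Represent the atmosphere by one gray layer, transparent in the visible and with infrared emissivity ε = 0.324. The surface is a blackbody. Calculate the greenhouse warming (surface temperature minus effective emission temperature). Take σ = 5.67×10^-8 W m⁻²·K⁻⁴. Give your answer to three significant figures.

At the top of the atmosphere, σT_e⁴ = S(1−α)/4 = 262.4 W m⁻², giving T_e = 260.8 K.
Surface balance with a leaky layer gives σT_s⁴ = σT_e⁴·2/(2−ε), so T_s = T_e·[2/(2−0.324)]^(1/4) = 272.6 K.
The atmosphere warms the surface by 11.78 K.

11.8 K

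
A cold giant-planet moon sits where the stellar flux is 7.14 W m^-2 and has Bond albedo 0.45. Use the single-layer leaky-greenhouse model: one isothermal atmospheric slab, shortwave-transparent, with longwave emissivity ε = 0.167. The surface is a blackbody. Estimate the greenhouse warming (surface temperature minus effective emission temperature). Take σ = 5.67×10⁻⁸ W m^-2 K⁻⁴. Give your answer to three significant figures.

Effective emission temperature (TOA balance): σT_e⁴ = S(1−α)/4 = 0.9818 W m^-2 → T_e = 64.51 K.
Surface balance with a leaky layer gives σT_s⁴ = σT_e⁴·2/(2−ε), so T_s = T_e·[2/(2−0.167)]^(1/4) = 65.93 K.
T_s − T_e = 65.93 − 64.51 = 1.422 K.

1.42 kelvin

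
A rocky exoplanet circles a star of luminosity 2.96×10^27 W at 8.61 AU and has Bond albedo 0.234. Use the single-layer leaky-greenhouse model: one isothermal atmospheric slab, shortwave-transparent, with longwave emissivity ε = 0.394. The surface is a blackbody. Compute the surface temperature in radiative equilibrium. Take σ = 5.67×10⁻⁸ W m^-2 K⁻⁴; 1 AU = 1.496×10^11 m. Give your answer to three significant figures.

156 K

d = 8.61 × 1.496×10^11 m = 1.288×10^12 m.
Spreading L over a sphere of radius d: S = 2.96×10^27/(4π·1.29×10^12²) = 142.0 W m^-2.
Effective emission temperature (TOA balance): σT_e⁴ = S(1−α)/4 = 27.19 W m^-2 → T_e = 148.0 K.
The surface balance (absorbed SW + ε·downward IR = σT_s⁴) with T_a⁴ = T_s⁴/2 reduces to T_s = T_e·[2/(2−ε)]^¼ = 156.3 K.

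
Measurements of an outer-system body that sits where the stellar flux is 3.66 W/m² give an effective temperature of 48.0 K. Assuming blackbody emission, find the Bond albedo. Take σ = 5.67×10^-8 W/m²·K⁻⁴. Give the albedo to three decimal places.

Energy balance: S(1−α)/4 = σT⁴, so 1−α = 4σT⁴/S.
4σT⁴ = 4·5.67×10⁻⁸·(48.0)⁴ = 1.204 W/m².
1−α = 1.204/3.660 = 0.3289, so α = 0.6711.

0.671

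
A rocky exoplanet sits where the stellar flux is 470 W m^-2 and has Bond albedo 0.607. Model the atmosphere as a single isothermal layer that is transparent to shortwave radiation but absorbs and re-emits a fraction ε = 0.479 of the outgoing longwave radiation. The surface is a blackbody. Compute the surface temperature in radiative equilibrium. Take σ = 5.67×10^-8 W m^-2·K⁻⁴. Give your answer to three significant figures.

At the top of the atmosphere, σT_e⁴ = S(1−α)/4 = 46.18 W m^-2, giving T_e = 168.9 K.
Surface balance with a leaky layer gives σT_s⁴ = σT_e⁴·2/(2−ε), so T_s = T_e·[2/(2−0.479)]^(1/4) = 180.9 K.

181 kelvin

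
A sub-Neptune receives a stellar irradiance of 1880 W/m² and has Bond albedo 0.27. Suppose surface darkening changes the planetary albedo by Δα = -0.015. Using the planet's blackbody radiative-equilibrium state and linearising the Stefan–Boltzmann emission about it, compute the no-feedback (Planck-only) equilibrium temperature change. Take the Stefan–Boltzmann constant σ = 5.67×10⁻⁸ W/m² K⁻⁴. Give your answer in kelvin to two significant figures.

Reference equilibrium: T_e = [S(1−α)/(4σ)]^(1/4) = 278.9 K.
The change in absorbed flux is Δ[S(1−α)/4] = −SΔα/4 = 7.050 W/m².
The Planck feedback parameter is 4σT_e³ = 4.921 W/m²/K.
Hence the no-feedback warming is ΔF/(4σT_e³) = 1.43 K.

1.4 K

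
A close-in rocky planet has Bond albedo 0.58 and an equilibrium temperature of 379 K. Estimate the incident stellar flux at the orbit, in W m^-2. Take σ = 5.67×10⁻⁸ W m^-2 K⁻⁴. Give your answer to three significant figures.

11100 W m^-2

From S(1−α)/4 = σT⁴: S = 4σT⁴/(1−α).
The emitted flux is σT⁴ = 1170 W m^-2.
So S = 4×1170/(1−0.58) = 11140 W m^-2.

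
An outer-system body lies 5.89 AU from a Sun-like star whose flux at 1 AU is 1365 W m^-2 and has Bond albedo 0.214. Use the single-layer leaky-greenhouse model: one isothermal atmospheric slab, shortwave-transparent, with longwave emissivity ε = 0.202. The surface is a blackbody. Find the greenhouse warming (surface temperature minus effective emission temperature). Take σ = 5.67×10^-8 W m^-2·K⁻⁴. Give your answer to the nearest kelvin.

Irradiance scales as 1/d², so S = 1365 W m^-2 × (1/5.89)² = 39.35 W m^-2.
At the top of the atmosphere, σT_e⁴ = S(1−α)/4 = 7.732 W m^-2, giving T_e = 108.1 K.
The surface balance (absorbed SW + ε·downward IR = σT_s⁴) with T_a⁴ = T_s⁴/2 reduces to T_s = T_e·[2/(2−ε)]^¼ = 111.0 K.
The atmosphere warms the surface by 2.915 K.

3 K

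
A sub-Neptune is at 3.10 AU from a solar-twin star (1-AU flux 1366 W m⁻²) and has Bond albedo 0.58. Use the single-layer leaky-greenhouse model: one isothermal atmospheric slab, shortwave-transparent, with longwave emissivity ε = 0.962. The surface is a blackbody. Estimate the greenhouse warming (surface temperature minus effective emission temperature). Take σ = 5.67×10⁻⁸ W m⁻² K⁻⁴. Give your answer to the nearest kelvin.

23 K

Flux at the orbit: S = 1366/(3.10)² = 142.1 W m⁻².
The planet radiates to space at T_e = [S(1−α)/(4σ)]^(1/4) = 127.4 K.
Surface balance with a leaky layer gives σT_s⁴ = σT_e⁴·2/(2−ε), so T_s = T_e·[2/(2−0.962)]^(1/4) = 150.1 K.
Greenhouse warming: T_s − T_e = 22.69 K.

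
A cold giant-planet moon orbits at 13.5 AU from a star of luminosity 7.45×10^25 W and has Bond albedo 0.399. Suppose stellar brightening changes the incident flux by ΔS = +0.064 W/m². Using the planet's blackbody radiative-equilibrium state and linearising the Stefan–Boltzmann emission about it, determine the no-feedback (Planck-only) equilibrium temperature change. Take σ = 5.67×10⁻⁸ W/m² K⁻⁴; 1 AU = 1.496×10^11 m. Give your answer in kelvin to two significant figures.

d = 13.5 × 1.496×10^11 m = 2.020×10^12 m.
Spreading L over a sphere of radius d: S = 7.45×10^25/(4π·2.02×10^12²) = 1.454 W/m².
The baseline emission temperature is T_e = 44.30 K.
Only a fraction (1−α) is absorbed and it's spread over 4πR², so ΔF = (1−α)ΔS/4 = 0.009616 W/m².
The Planck feedback parameter is 4σT_e³ = 0.01972 W/m²/K.
So ΔT₀ = 0.009616/0.01972 = 0.488 K.

0.49 kelvin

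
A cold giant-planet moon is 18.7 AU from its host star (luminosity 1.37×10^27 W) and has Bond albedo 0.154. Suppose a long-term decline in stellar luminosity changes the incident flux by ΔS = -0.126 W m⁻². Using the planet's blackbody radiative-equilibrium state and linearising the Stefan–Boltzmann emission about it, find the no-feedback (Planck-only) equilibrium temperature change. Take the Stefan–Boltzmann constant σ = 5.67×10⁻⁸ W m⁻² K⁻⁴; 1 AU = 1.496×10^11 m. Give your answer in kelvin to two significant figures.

Orbital distance: d = 18.7 AU = 2.798×10^12 m.
Flux at the orbit: S = L/(4πd²) = 1.37×10^27/(4π·(2.80×10^12)²) = 13.93 W m⁻².
Unperturbed T_e = [13.93·(1−0.154)/(4σ)]^¼ = 84.90 K.
Only a fraction (1−α) is absorbed and it's spread over 4πR², so ΔF = (1−α)ΔS/4 = -0.02665 W m⁻².
Linearising σT⁴ gives d(σT⁴)/dT = 4σT_e³ = 0.1388 W m⁻² per K.
Hence the no-feedback warming is ΔF/(4σT_e³) = -0.192 K.

-0.19 K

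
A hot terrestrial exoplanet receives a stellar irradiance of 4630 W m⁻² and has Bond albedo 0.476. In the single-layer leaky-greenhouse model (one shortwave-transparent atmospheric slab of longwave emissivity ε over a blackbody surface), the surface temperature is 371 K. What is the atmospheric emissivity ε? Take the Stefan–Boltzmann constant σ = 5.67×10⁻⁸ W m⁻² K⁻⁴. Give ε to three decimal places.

First, T_e = [4630·(1−0.476)/(4σ)]^(1/4) = 321.6 K.
T_s⁴ = T_e⁴·2/(2−ε) → ε = 2 − 2(T_e/T_s)⁴ = 2 − 2·(321.6/371)⁴ = 0.8707.

0.871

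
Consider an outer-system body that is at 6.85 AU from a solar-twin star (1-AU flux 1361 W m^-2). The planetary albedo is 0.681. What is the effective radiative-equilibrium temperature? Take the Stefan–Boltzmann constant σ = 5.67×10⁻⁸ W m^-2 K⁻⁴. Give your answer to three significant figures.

Irradiance scales as 1/d², so S = 1361 W m^-2 × (1/6.85)² = 29.01 W m^-2.
The planet absorbs (1−α)S over its disc πR² and re-emits over 4πR², so the mean absorbed flux is (1−0.681)·29.01/4 = 2.313 W m^-2.
In equilibrium σT⁴ equals this, so T = 79.92 K.

79.9 kelvin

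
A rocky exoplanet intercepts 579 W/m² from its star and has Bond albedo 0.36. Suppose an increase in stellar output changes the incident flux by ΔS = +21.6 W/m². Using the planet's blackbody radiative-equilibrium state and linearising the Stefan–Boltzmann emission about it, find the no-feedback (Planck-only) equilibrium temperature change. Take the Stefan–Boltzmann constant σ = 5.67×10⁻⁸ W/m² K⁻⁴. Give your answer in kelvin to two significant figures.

1.9 kelvin

Reference equilibrium: T_e = [S(1−α)/(4σ)]^(1/4) = 201.0 K.
ΔF = Δ[S(1−α)]/4 = (1−0.36)·+21.6/4 = 3.456 W/m².
The Planck feedback parameter is 4σT_e³ = 1.843 W/m²/K.
ΔT₀ = ΔF/λ_P = 3.456/1.843 = 1.88 K.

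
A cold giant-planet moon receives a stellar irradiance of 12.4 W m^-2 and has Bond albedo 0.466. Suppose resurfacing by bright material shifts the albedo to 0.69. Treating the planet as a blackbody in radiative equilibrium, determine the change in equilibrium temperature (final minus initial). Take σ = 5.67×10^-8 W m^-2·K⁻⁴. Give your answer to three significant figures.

-9.34 K

With α = 0.466, T₁ = 73.51 K.
Final:   T₂ = [S(1−0.69)/(4σ)]^(1/4) = 64.16 K.
ΔT = T₂ − T₁ = -9.344 K.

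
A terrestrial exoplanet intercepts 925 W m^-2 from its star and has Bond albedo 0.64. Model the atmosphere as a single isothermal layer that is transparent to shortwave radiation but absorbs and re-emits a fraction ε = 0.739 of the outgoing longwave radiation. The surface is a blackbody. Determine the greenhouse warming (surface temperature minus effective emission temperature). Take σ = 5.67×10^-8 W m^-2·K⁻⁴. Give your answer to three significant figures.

At the top of the atmosphere, σT_e⁴ = S(1−α)/4 = 83.25 W m^-2, giving T_e = 195.7 K.
Surface balance with a leaky layer gives σT_s⁴ = σT_e⁴·2/(2−ε), so T_s = T_e·[2/(2−0.739)]^(1/4) = 219.7 K.
T_s − T_e = 219.7 − 195.7 = 23.92 K.

23.9 K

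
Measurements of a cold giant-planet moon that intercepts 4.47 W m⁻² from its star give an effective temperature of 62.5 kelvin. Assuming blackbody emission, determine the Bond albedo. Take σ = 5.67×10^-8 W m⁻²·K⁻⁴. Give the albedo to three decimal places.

Energy balance: S(1−α)/4 = σT⁴, so 1−α = 4σT⁴/S.
4σT⁴ = 4·5.67×10⁻⁸·(62.5)⁴ = 3.461 W m⁻².
Hence α = 1 − 3.461/4.470 = 0.2258.

0.226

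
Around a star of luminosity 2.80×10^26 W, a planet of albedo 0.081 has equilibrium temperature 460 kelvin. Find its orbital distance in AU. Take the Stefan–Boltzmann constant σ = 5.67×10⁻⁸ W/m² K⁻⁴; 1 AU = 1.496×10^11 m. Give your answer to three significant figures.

0.300 AU

The flux needed for this T is 4σT⁴/(1−0.081) = 11050 W/m².
From L = 4πd²S, d = √(2.80×10^26/(4π·11050)) = 4.490×10^10 m = 0.3002 AU.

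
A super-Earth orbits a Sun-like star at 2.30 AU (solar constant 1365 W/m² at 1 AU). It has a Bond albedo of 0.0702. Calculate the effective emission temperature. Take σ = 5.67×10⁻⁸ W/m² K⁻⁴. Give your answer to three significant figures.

180 K

Irradiance scales as 1/d², so S = 1365 W/m² × (1/2.30)² = 258.0 W/m².
The planet absorbs (1−α)S over its disc πR² and re-emits over 4πR², so the mean absorbed flux is (1−0.0702)·258.0/4 = 59.98 W/m².
In equilibrium σT⁴ equals this, so T = 180.3 K.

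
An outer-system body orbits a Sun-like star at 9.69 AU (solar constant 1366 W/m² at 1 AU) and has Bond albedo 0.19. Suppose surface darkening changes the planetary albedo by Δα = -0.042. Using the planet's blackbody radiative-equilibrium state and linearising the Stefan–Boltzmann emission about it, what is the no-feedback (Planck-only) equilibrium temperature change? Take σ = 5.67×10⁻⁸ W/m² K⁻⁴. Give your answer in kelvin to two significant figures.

1.1 K

Flux at the orbit: S = 1366/(9.69)² = 14.55 W/m².
Unperturbed T_e = [14.55·(1−0.19)/(4σ)]^¼ = 84.90 K.
The change in absorbed flux is Δ[S(1−α)/4] = −SΔα/4 = 0.1528 W/m².
Linearising σT⁴ gives d(σT⁴)/dT = 4σT_e³ = 0.1388 W/m² per K.
So ΔT₀ = 0.1528/0.1388 = 1.10 K.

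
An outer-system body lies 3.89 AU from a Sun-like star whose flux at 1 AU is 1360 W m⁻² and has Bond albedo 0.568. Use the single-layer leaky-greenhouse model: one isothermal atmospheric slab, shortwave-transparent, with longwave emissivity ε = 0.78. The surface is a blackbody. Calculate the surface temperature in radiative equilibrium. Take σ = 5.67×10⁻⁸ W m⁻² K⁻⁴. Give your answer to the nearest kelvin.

Irradiance scales as 1/d², so S = 1360 W m⁻² × (1/3.89)² = 89.88 W m⁻².
At the top of the atmosphere, σT_e⁴ = S(1−α)/4 = 9.707 W m⁻², giving T_e = 114.4 K.
The surface balance (absorbed SW + ε·downward IR = σT_s⁴) with T_a⁴ = T_s⁴/2 reduces to T_s = T_e·[2/(2−ε)]^¼ = 129.4 K.

129 K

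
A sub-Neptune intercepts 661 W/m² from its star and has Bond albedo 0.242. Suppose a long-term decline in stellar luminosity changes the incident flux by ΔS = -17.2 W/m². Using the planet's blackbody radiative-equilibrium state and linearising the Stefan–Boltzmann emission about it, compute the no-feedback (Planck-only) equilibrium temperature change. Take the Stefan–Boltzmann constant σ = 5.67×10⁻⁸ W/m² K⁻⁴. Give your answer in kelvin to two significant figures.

-1.4 K

The baseline emission temperature is T_e = 216.8 K.
ΔF = Δ[S(1−α)]/4 = (1−0.242)·-17.2/4 = -3.259 W/m².
The Planck feedback parameter is 4σT_e³ = 2.311 W/m²/K.
ΔT₀ = ΔF/λ_P = -3.259/2.311 = -1.41 K.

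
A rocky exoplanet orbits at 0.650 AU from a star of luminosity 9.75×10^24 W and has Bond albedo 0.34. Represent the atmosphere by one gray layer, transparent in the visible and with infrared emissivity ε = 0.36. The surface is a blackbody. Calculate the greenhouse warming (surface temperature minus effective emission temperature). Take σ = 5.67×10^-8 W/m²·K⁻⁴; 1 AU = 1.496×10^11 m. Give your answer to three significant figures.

d = 0.650 × 1.496×10^11 m = 9.724×10^10 m.
Flux at the orbit: S = L/(4πd²) = 9.75×10^24/(4π·(9.72×10^10)²) = 82.05 W/m².
Effective emission temperature (TOA balance): σT_e⁴ = S(1−α)/4 = 13.54 W/m² → T_e = 124.3 K.
The surface balance (absorbed SW + ε·downward IR = σT_s⁴) with T_a⁴ = T_s⁴/2 reduces to T_s = T_e·[2/(2−ε)]^¼ = 130.6 K.
The atmosphere warms the surface by 6.323 K.

6.32 K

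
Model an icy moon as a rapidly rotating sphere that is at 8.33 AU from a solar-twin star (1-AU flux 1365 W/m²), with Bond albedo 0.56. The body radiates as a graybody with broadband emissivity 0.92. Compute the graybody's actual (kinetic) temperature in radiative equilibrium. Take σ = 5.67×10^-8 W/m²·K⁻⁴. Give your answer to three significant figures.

80.3 K

Flux at the orbit: S = 1365/(8.33)² = 19.67 W/m².
The planet absorbs (1−α)S over its disc πR² and re-emits over 4πR², so the mean absorbed flux is (1−0.56)·19.67/4 = 2.164 W/m².
Equating to εσT⁴ with ε = 0.92: T = (2.164/0.92σ)^(1/4) = 80.25 K.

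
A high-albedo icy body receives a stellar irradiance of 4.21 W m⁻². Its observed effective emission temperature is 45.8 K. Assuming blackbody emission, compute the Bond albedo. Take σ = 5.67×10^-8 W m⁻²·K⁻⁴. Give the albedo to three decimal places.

From σT⁴ = S(1−α)/4 we invert for α: 1−α = 4σT⁴/S.
σT⁴ = 0.2495 W m⁻², so 4σT⁴ = 0.9979 W m⁻².
1−α = 0.9979/4.210 = 0.2370, so α = 0.7630.

0.763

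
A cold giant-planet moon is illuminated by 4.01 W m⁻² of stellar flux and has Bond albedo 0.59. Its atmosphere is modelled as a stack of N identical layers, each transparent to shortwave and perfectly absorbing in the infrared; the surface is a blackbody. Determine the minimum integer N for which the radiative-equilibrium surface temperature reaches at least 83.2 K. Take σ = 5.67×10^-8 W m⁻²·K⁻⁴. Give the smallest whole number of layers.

OLR = S(1−α)/4 = 0.4110 W m⁻²; the top layer radiates at T_e = 51.89 K.
T_s = (N+1)^(1/4)·T_e ≥ 83.2 K requires N+1 ≥ (T_s/T_e)⁴ = (83.2/51.89)⁴ = 6.610.
So N ≥ 5.610; the smallest integer is N = 6.

6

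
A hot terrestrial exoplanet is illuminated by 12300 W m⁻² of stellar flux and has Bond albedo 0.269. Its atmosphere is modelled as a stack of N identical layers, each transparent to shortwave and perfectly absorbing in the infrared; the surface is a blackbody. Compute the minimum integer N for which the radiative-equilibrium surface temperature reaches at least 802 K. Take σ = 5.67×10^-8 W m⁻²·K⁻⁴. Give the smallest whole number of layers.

Top-of-atmosphere balance: σT_e⁴ = S(1−α)/4 = 2248 W m⁻² → T_e = 446.2 K.
Since T_s⁴ = (N+1)T_e⁴, we need N ≥ (T_s/T_e)⁴ − 1 = 9.436.
The minimum whole number is N = 10.

10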